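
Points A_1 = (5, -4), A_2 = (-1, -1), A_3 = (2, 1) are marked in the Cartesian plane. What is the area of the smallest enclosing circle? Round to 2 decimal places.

35.42

Side lengths²: A_1A_2² = 45, A_1A_3² = 34, A_2A_3² = 13.
Since A_1A_2² = 45 < 34 + 13 = 47, the triangle is acute, so the smallest enclosing circle is the circumcircle.
Circumcentre = (29/14, -33/14), r² = 1105/98.
Area = π·r² = π·1105/98 ≈ 35.42.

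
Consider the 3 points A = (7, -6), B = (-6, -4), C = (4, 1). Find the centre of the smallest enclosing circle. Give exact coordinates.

Side lengths²: AB² = 173, AC² = 58, BC² = 125.
Since AB² = 173 < 125 + 58 = 183, the triangle is acute, so the smallest enclosing circle is the circumcircle.
Circumcentre = (19/34, -157/34), r² = 25085/578.
Centre = (19/34, -157/34).

(19/34, -157/34)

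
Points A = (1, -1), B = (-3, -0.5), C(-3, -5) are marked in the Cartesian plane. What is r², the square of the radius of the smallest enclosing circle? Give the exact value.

8.125

Side lengths²: AB² = 16.25, AC² = 32, BC² = 20.25.
Since AC² = 32 < 20.25 + 16.25 = 36.5, the triangle is acute, so the smallest enclosing circle is the circumcircle.
Circumcentre = (-1.25, -2.75), r² = 8.125.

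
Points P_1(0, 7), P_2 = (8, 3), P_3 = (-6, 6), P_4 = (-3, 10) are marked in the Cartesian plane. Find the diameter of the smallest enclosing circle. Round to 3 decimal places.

By Welzl's lemma the MEC is supported by two points (diametrically opposite) or three points (on a circumcircle).
The farthest pair is P_2–P_3 with squared distance 205. The circle on this segment as diameter has centre (1, 4.5) and r² = 205/4 = 51.25.
Check P_1: distance² to centre = 7.25 ≤ 51.25, so it lies inside.
All remaining points lie in this disk, and no smaller disk contains both endpoints, so this is the minimum enclosing circle.
Diameter = 2r = 2√(51.25) ≈ 14.318.

14.318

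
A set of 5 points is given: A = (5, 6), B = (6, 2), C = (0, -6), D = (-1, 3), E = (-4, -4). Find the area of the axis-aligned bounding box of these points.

120

x ranges over [-4, 6], width 10.
y ranges over [-6, 6], height 12.
Area = 10 × 12 = 120.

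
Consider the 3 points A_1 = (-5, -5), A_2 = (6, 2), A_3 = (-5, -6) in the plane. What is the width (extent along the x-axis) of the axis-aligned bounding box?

max x = 6, min x = -5, so width = 11.

11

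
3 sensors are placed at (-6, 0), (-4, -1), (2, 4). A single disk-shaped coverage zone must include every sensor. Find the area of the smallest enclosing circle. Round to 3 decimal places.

Call the three points A, B, C in the order given.
Side lengths²: AB² = 5, AC² = 80, BC² = 61.
Since AC² = 80 ≥ 61 + 5 = 66, the angle opposite AC is not acute, so the smallest enclosing circle has AC as diameter.
Centre = midpoint of AC = (-2, 2), r² = 80/4 = 20.
Area = π·r² = π·20 ≈ 62.832.

62.832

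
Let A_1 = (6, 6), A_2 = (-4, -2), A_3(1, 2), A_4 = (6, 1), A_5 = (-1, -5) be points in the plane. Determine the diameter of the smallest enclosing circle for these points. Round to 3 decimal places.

13.119

A smallest enclosing disk is always determined by at most three of the input points on its boundary.
The minimum enclosing circle is determined by three boundary points: A_1, A_2, A_5.
Their circumcentre is (17/9, 8/9) with r² = 3485/81.
The farthest remaining point A_4 is at distance² 1370/81 ≤ 3485/81.
Diameter = 2r = 2√(3485/81) ≈ 13.119.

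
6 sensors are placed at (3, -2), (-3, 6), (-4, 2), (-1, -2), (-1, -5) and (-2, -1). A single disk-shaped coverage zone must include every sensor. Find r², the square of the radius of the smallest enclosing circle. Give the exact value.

By Welzl's lemma the MEC is supported by two points (diametrically opposite) or three points (on a circumcircle).
The farthest pair is (-3, 6)–(-1, -5) with squared distance 125. The circle on this segment as diameter has centre (-2, 0.5) and r² = 125/4 = 31.25.
Check (3, -2): distance² to centre = 31.25 ≤ 31.25, so it lies inside.
All remaining points lie in this disk, and no smaller disk contains both endpoints, so this is the minimum enclosing circle.

31.25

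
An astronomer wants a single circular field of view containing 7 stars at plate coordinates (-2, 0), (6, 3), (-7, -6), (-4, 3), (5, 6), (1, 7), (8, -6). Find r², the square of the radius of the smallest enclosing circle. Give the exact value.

76.5

The minimum enclosing circle is determined by three boundary points: (-7, -6), (5, 6), (8, -6).
Their circumcentre is (0.5, -1.5) with r² = 76.5.
The farthest remaining point (1, 7) is at distance² 72.5 ≤ 76.5.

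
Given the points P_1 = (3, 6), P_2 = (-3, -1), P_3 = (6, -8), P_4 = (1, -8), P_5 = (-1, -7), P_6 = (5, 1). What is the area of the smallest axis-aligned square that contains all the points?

The bounding box has width 9 and height 14.
An axis-aligned square enclosing the set must have side ≥ max(width, height).
So the minimum side is max(9, 14) = 14.
Area = 14² = 196.

196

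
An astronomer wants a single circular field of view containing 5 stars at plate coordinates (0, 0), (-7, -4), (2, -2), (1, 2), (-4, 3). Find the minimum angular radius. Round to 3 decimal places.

5.002

The minimum enclosing circle is determined by three boundary points: (-7, -4), (2, -2), (1, 2).
Their circumcentre is (-111/38, -21/19) with r² = 36125/1444.
The farthest remaining point (-4, 3) is at distance² 26017/1444 ≤ 36125/1444.
r = √(36125/1444) ≈ 5.002.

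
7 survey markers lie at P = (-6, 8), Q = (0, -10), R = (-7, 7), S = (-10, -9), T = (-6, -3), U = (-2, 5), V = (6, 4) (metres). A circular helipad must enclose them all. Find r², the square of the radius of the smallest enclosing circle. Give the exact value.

25925/242

A smallest enclosing disk is always determined by at most three of the input points on its boundary.
The minimum enclosing circle is determined by three boundary points: P, S, V.
Their circumcentre is (-57/22, -39/22) with r² = 25925/242.
The farthest remaining point R is at distance² 23329/242 ≤ 25925/242.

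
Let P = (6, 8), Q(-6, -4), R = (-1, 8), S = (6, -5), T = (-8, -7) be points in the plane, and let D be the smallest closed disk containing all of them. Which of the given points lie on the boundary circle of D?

P, T

The farthest pair is P–T with squared distance 421. The circle on this segment as diameter has centre (-1, 0.5) and r² = 421/4 = 105.25.
Check Q: distance² to centre = 45.25 ≤ 105.25, so it lies inside.
All remaining points lie in this disk, and no smaller disk contains both endpoints, so this is the minimum enclosing circle.
The points at distance exactly r from the centre are P, T — 2 points.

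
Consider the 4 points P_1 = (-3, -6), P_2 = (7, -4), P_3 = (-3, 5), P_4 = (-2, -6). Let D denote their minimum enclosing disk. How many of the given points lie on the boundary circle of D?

3

The minimum enclosing circle of a finite set is fixed by two of the points (as a diameter) or three (as a circumcircle).
The minimum enclosing circle is determined by three boundary points: P_1, P_2, P_3.
Their circumcentre is (1.1, -0.5) with r² = 47.06.
The farthest remaining point P_4 is at distance² 39.86 ≤ 47.06.
The points at distance exactly r from the centre are P_1, P_2, P_3 — 3 points.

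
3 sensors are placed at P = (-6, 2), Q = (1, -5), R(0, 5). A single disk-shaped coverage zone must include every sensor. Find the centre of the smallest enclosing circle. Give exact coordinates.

(-7/6, -1/6)

Side lengths²: PQ² = 98, PR² = 45, QR² = 101.
Since QR² = 101 < 98 + 45 = 143, the triangle is acute, so the smallest enclosing circle is the circumcircle.
Circumcentre = (-7/6, -1/6), r² = 505/18.
Centre = (-7/6, -1/6).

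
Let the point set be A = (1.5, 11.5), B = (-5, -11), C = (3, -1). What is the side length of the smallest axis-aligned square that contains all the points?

The bounding box has width 8 and height 22.5.
An axis-aligned square enclosing the set must have side ≥ max(width, height).
So the minimum side is max(8, 22.5) = 22.5.

22.5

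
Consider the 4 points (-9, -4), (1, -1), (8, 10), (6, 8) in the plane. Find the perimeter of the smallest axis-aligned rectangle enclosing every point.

62

Width = max x − min x = 8 − (-9) = 17.
Height = max y − min y = 10 − (-4) = 14.
Perimeter = 2(17 + 14) = 62.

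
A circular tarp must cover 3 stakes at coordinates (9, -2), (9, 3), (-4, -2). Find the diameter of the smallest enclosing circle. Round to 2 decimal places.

13.93

Call the three points A, B, C in the order given.
Side lengths²: AB² = 25, AC² = 169, BC² = 194.
Since BC² = 194 ≥ 169 + 25 = 194, the angle opposite BC is not acute, so the smallest enclosing circle has BC as diameter.
Centre = midpoint of BC = (2.5, 0.5), r² = 194/4 = 48.5.
Diameter = 2r = 2√(48.5) ≈ 13.93.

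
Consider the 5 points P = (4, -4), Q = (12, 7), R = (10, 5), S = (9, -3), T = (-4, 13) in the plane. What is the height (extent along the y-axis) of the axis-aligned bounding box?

max y = 13, min y = -4, so height = 17.

17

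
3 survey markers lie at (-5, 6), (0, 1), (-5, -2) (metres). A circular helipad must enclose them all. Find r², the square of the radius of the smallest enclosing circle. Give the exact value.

17

Call the three points A, B, C in the order given.
Side lengths²: AB² = 50, AC² = 64, BC² = 34.
Since AC² = 64 < 50 + 34 = 84, the triangle is acute, so the smallest enclosing circle is the circumcircle.
Circumcentre = (-4, 2), r² = 17.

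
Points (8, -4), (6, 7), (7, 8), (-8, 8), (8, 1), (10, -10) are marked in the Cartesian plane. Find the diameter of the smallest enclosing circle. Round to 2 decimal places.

The minimum enclosing circle of a finite set is fixed by two of the points (as a diameter) or three (as a circumcircle).
The farthest pair is (-8, 8)–(10, -10) with squared distance 648. The circle on this segment as diameter has centre (1, -1) and r² = 648/4 = 162.
Check (8, -4): distance² to centre = 58 ≤ 162, so it lies inside.
All remaining points lie in this disk, and no smaller disk contains both endpoints, so this is the minimum enclosing circle.
Diameter = 2r = 2√162 ≈ 25.46.

25.46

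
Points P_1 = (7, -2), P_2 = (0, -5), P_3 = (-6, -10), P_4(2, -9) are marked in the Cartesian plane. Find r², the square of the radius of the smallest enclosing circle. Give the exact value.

58.25

By Welzl's lemma the MEC is supported by two points (diametrically opposite) or three points (on a circumcircle).
The farthest pair is P_1–P_3 with squared distance 233. The circle on this segment as diameter has centre (0.5, -6) and r² = 233/4 = 58.25.
Check P_2: distance² to centre = 1.25 ≤ 58.25, so it lies inside.
All remaining points lie in this disk, and no smaller disk contains both endpoints, so this is the minimum enclosing circle.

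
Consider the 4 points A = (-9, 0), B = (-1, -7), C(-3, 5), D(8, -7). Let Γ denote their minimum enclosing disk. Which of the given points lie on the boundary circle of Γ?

By Welzl's lemma the MEC is supported by two points (diametrically opposite) or three points (on a circumcircle).
The farthest pair is A–D with squared distance 338. The circle on this segment as diameter has centre (-0.5, -3.5) and r² = 338/4 = 84.5.
Check B: distance² to centre = 12.5 ≤ 84.5, so it lies inside.
All remaining points lie in this disk, and no smaller disk contains both endpoints, so this is the minimum enclosing circle.
The points at distance exactly r from the centre are A, D — 2 points.

A, D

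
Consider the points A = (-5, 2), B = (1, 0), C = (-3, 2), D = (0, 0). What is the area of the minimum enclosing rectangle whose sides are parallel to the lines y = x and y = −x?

16

In coordinates u = x + y, v = x − y the rectangle is axis-aligned; the map (x,y)→(u,v) scales areas by 2.
u-values: -3, 1, -1, 0; range = 1 − (-3) = 4.
v-values: -7, 1, -5, 0; range = 1 − (-7) = 8.
Area = (4 × 8) / 2 = 16.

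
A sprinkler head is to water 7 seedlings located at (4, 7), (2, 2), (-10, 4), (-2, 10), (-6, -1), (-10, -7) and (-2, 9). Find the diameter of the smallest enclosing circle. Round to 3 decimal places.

The minimum enclosing circle of a finite set is fixed by two of the points (as a diameter) or three (as a circumcircle).
The minimum enclosing circle is determined by three boundary points: (4, 7), (-2, 10), (-10, -7).
Their circumcentre is (-19/6, 1/6) with r² = 1765/18.
The farthest remaining point (-2, 9) is at distance² 1429/18 ≤ 1765/18.
Diameter = 2r = 2√(1765/18) ≈ 19.805.

19.805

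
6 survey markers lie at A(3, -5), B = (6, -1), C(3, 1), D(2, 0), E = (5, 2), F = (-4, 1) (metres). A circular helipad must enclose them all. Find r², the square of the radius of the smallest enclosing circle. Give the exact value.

The minimum enclosing circle of a finite set is fixed by two of the points (as a diameter) or three (as a circumcircle).
The minimum enclosing circle is determined by three boundary points: A, B, F.
Their circumcentre is (43/46, -15/46) with r² = 27625/1058.
The farthest remaining point E is at distance² 23209/1058 ≤ 27625/1058.

27625/1058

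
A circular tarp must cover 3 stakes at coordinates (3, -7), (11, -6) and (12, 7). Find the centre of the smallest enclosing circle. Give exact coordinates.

(7.5, 0)

Call the three points A, B, C in the order given.
Side lengths²: AB² = 65, AC² = 277, BC² = 170.
Since AC² = 277 ≥ 170 + 65 = 235, the angle opposite AC is not acute, so the smallest enclosing circle has AC as diameter.
Centre = midpoint of AC = (7.5, 0), r² = 277/4 = 69.25.
Centre = (7.5, 0).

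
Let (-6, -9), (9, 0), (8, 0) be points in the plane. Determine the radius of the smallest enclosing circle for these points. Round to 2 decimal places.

Call the three points A, B, C in the order given.
Side lengths²: AB² = 306, AC² = 277, BC² = 1.
Since AB² = 306 ≥ 277 + 1 = 278, the angle opposite AB is not acute, so the smallest enclosing circle has AB as diameter.
Centre = midpoint of AB = (1.5, -4.5), r² = 306/4 = 76.5.
r = √(76.5) ≈ 8.75.

8.75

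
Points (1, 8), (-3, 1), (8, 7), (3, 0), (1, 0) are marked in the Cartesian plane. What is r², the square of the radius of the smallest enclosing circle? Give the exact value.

39.25

The minimum enclosing circle of a finite set is fixed by two of the points (as a diameter) or three (as a circumcircle).
The farthest pair is (-3, 1)–(8, 7) with squared distance 157. The circle on this segment as diameter has centre (2.5, 4) and r² = 157/4 = 39.25.
Check (1, 8): distance² to centre = 18.25 ≤ 39.25, so it lies inside.
All remaining points lie in this disk, and no smaller disk contains both endpoints, so this is the minimum enclosing circle.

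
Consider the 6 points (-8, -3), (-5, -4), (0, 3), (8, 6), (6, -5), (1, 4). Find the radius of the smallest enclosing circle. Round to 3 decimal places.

A smallest enclosing disk is always determined by at most three of the input points on its boundary.
The farthest pair is (-8, -3)–(8, 6) with squared distance 337. The circle on this segment as diameter has centre (0, 1.5) and r² = 337/4 = 84.25.
Check (-5, -4): distance² to centre = 55.25 ≤ 84.25, so it lies inside.
All remaining points lie in this disk, and no smaller disk contains both endpoints, so this is the minimum enclosing circle.
r = √(84.25) ≈ 9.179.

9.179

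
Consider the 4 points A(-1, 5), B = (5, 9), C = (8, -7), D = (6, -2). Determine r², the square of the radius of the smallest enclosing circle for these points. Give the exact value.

A smallest enclosing disk is always determined by at most three of the input points on its boundary.
The minimum enclosing circle is determined by three boundary points: A, B, C.
Their circumcentre is (109/18, 11/12) with r² = 86125/1296.
The farthest remaining point D is at distance² 11029/1296 ≤ 86125/1296.

86125/1296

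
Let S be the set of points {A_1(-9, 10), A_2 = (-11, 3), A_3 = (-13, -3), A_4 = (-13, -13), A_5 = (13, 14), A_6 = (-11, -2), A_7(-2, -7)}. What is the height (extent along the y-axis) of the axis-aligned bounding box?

max y = 14, min y = -13, so height = 27.

27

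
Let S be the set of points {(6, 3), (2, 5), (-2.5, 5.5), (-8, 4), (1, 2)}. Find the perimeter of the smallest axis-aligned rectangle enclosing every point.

35

Width = max x − min x = 6 − (-8) = 14.
Height = max y − min y = 5.5 − 2 = 3.5.
Perimeter = 2(14 + 3.5) = 35.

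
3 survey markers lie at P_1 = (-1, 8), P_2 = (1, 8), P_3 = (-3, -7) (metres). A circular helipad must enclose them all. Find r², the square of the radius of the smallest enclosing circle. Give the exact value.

Side lengths²: P_1P_2² = 4, P_1P_3² = 229, P_2P_3² = 241.
Since P_2P_3² = 241 ≥ 229 + 4 = 233, the angle opposite P_2P_3 is not acute, so the smallest enclosing circle has P_2P_3 as diameter.
Centre = midpoint of P_2P_3 = (-1, 0.5), r² = 241/4 = 60.25.

60.25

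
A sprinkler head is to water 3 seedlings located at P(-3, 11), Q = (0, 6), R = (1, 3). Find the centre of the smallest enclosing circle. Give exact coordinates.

(-1, 7)

Side lengths²: PQ² = 34, PR² = 80, QR² = 10.
Since PR² = 80 ≥ 34 + 10 = 44, the angle opposite PR is not acute, so the smallest enclosing circle has PR as diameter.
Centre = midpoint of PR = (-1, 7), r² = 80/4 = 20.
Centre = (-1, 7).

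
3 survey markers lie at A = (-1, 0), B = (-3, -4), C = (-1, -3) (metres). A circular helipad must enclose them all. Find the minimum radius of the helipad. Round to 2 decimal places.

Side lengths²: AB² = 20, AC² = 9, BC² = 5.
Since AB² = 20 ≥ 9 + 5 = 14, the angle opposite AB is not acute, so the smallest enclosing circle has AB as diameter.
Centre = midpoint of AB = (-2, -2), r² = 20/4 = 5.
r = √5 ≈ 2.24.

2.24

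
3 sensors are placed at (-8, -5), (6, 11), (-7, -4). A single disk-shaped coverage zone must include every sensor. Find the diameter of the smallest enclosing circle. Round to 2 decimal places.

21.26

Call the three points A, B, C in the order given.
Side lengths²: AB² = 452, AC² = 2, BC² = 394.
Since AB² = 452 ≥ 394 + 2 = 396, the angle opposite AB is not acute, so the smallest enclosing circle has AB as diameter.
Centre = midpoint of AB = (-1, 3), r² = 452/4 = 113.
Diameter = 2r = 2√113 ≈ 21.26.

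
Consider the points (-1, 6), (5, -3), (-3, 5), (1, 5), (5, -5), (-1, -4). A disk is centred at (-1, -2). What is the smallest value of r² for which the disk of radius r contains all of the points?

64

The required radius is the distance from (-1, -2) to the farthest point.
Squared distances: 64, 37, 53, 53, 45, 4.
Maximum is 64, attained at (-1, 6).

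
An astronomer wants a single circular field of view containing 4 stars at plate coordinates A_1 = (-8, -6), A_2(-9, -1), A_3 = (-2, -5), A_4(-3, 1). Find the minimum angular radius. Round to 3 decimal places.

A smallest enclosing disk is always determined by at most three of the input points on its boundary.
The farthest pair is A_1–A_4 with squared distance 74. The circle on this segment as diameter has centre (-5.5, -2.5) and r² = 74/4 = 18.5.
Check A_2: distance² to centre = 14.5 ≤ 18.5, so it lies inside.
All remaining points lie in this disk, and no smaller disk contains both endpoints, so this is the minimum enclosing circle.
r = √(18.5) ≈ 4.301.

4.301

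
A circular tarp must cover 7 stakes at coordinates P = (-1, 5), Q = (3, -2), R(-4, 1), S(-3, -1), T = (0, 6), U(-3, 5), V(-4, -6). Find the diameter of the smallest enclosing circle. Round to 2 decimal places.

By Welzl's lemma the MEC is supported by two points (diametrically opposite) or three points (on a circumcircle).
The farthest pair is T–V with squared distance 160. The circle on this segment as diameter has centre (-2, 0) and r² = 160/4 = 40.
Check P: distance² to centre = 26 ≤ 40, so it lies inside.
All remaining points lie in this disk, and no smaller disk contains both endpoints, so this is the minimum enclosing circle.
Diameter = 2r = 2√40 ≈ 12.65.

12.65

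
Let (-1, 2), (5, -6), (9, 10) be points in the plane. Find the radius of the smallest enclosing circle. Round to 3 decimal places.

8.246

Call the three points A, B, C in the order given.
Side lengths²: AB² = 100, AC² = 164, BC² = 272.
Since BC² = 272 ≥ 164 + 100 = 264, the angle opposite BC is not acute, so the smallest enclosing circle has BC as diameter.
Centre = midpoint of BC = (7, 2), r² = 272/4 = 68.
r = √68 ≈ 8.246.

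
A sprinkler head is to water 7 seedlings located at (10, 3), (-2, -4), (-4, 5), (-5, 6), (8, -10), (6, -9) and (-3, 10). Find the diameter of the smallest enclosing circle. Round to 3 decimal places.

22.825

The farthest pair is (8, -10)–(-3, 10) with squared distance 521. The circle on this segment as diameter has centre (2.5, 0) and r² = 521/4 = 130.25.
Check (10, 3): distance² to centre = 65.25 ≤ 130.25, so it lies inside.
All remaining points lie in this disk, and no smaller disk contains both endpoints, so this is the minimum enclosing circle.
Diameter = 2r = 2√(130.25) ≈ 22.825.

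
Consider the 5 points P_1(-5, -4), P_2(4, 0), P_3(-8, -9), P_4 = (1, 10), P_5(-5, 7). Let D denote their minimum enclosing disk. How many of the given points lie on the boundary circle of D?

By Welzl's lemma the MEC is supported by two points (diametrically opposite) or three points (on a circumcircle).
The farthest pair is P_3–P_4 with squared distance 442. The circle on this segment as diameter has centre (-3.5, 0.5) and r² = 442/4 = 110.5.
Check P_1: distance² to centre = 22.5 ≤ 110.5, so it lies inside.
All remaining points lie in this disk, and no smaller disk contains both endpoints, so this is the minimum enclosing circle.
The points at distance exactly r from the centre are P_3, P_4 — 2 points.

2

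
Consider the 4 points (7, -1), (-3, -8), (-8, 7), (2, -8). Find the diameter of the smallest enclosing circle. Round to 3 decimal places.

The minimum enclosing circle is determined by three boundary points: (7, -1), (-8, 7), (2, -8).
Their circumcentre is (-117/58, 9/58) with r² = 139009/1682.
The farthest remaining point (-3, -8) is at distance² 113489/1682 ≤ 139009/1682.
Diameter = 2r = 2√(139009/1682) ≈ 18.182.

18.182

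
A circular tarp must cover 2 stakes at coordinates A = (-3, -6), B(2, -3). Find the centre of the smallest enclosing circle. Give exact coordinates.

The smallest circle enclosing two points has them as diameter endpoints.
Centre = midpoint = (-0.5, -4.5); r² = |AB|²/4 = 34/4 = 8.5.
Centre = (-0.5, -4.5).

(-0.5, -4.5)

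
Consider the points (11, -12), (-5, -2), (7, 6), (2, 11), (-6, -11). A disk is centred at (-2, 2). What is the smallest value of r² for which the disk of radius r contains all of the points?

The required radius is the distance from (-2, 2) to the farthest point.
Squared distances: 365, 25, 97, 97, 185.
Maximum is 365, attained at (11, -12).

365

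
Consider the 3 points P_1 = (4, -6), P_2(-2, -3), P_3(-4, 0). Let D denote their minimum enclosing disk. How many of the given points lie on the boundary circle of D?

Side lengths²: P_1P_2² = 45, P_1P_3² = 100, P_2P_3² = 13.
Since P_1P_3² = 100 ≥ 45 + 13 = 58, the angle opposite P_1P_3 is not acute, so the smallest enclosing circle has P_1P_3 as diameter.
Centre = midpoint of P_1P_3 = (0, -3), r² = 100/4 = 25.
The points at distance exactly r from the centre are P_1, P_3 — 2 points.

2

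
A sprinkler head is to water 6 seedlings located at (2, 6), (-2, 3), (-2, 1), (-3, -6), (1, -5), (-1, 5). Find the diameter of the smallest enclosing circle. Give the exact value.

By Welzl's lemma the MEC is supported by two points (diametrically opposite) or three points (on a circumcircle).
The farthest pair is (2, 6)–(-3, -6) with squared distance 169. The circle on this segment as diameter has centre (-0.5, 0) and r² = 169/4 = 42.25.
Check (-2, 3): distance² to centre = 11.25 ≤ 42.25, so it lies inside.
All remaining points lie in this disk, and no smaller disk contains both endpoints, so this is the minimum enclosing circle.
Diameter = 2r = 2√(42.25) = 13.

13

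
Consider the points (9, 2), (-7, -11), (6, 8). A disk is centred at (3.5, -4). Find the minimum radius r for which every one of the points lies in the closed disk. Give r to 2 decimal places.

12.62

The required radius is the distance from (3.5, -4) to the farthest point.
Squared distances: 66.25, 159.25, 150.25.
Maximum is 159.25, attained at (-7, -11).
r = √(159.25) ≈ 12.62.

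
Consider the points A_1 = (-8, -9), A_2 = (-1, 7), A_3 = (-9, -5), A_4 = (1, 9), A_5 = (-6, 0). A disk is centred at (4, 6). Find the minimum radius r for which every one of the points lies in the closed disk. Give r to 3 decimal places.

The required radius is the distance from (4, 6) to the farthest point.
Squared distances: 369, 26, 290, 18, 136.
Maximum is 369, attained at A_1.
r = √369 ≈ 19.209.

19.209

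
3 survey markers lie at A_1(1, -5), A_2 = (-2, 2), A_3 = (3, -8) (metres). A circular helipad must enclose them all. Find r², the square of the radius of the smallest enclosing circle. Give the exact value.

Side lengths²: A_1A_2² = 58, A_1A_3² = 13, A_2A_3² = 125.
Since A_2A_3² = 125 ≥ 58 + 13 = 71, the angle opposite A_2A_3 is not acute, so the smallest enclosing circle has A_2A_3 as diameter.
Centre = midpoint of A_2A_3 = (0.5, -3), r² = 125/4 = 31.25.

31.25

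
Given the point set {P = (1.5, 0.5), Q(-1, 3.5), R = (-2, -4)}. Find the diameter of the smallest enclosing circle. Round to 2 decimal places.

7.57

Side lengths²: PQ² = 15.25, PR² = 32.5, QR² = 57.25.
Since QR² = 57.25 ≥ 32.5 + 15.25 = 47.75, the angle opposite QR is not acute, so the smallest enclosing circle has QR as diameter.
Centre = midpoint of QR = (-1.5, -0.25), r² = 57.25/4 = 14.3125.
Diameter = 2r = 2√(14.3125) ≈ 7.57.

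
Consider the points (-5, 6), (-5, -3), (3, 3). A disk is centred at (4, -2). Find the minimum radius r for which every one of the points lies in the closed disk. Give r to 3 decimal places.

12.042

The required radius is the distance from (4, -2) to the farthest point.
Squared distances: 145, 82, 26.
Maximum is 145, attained at (-5, 6).
r = √145 ≈ 12.042.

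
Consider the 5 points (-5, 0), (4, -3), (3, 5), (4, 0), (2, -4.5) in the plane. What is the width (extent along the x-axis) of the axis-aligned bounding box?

max x = 4, min x = -5, so width = 9.

9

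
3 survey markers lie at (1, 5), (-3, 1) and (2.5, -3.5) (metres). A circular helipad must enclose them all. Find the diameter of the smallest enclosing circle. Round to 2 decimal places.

Call the three points A, B, C in the order given.
Side lengths²: AB² = 32, AC² = 74.5, BC² = 50.5.
Since AC² = 74.5 < 50.5 + 32 = 82.5, the triangle is acute, so the smallest enclosing circle is the circumcircle.
Circumcentre = (1.325, 0.675), r² = 18.81125.
Diameter = 2r = 2√(18.81125) ≈ 8.67.

8.67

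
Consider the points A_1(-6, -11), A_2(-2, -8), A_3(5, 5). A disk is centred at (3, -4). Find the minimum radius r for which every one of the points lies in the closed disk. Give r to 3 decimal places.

The required radius is the distance from (3, -4) to the farthest point.
Squared distances: 130, 41, 85.
Maximum is 130, attained at A_1.
r = √130 ≈ 11.402.

11.402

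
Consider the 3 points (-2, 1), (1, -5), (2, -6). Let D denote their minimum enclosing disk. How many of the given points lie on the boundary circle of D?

2

Call the three points A, B, C in the order given.
Side lengths²: AB² = 45, AC² = 65, BC² = 2.
Since AC² = 65 ≥ 45 + 2 = 47, the angle opposite AC is not acute, so the smallest enclosing circle has AC as diameter.
Centre = midpoint of AC = (0, -2.5), r² = 65/4 = 16.25.
The points at distance exactly r from the centre are (-2, 1), (2, -6) — 2 points.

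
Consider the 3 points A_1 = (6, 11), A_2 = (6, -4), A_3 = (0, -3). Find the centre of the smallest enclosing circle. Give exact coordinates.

Side lengths²: A_1A_2² = 225, A_1A_3² = 232, A_2A_3² = 37.
Since A_1A_3² = 232 < 225 + 37 = 262, the triangle is acute, so the smallest enclosing circle is the circumcircle.
Circumcentre = (25/6, 3.5), r² = 1073/18.
Centre = (25/6, 3.5).

(25/6, 3.5)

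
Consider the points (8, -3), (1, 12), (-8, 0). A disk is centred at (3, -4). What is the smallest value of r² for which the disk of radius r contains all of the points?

260

The required radius is the distance from (3, -4) to the farthest point.
Squared distances: 26, 260, 137.
Maximum is 260, attained at (1, 12).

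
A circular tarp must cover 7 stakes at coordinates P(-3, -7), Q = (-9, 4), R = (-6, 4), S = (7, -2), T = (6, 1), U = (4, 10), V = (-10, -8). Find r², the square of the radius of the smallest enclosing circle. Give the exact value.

The farthest pair is U–V with squared distance 520. The circle on this segment as diameter has centre (-3, 1) and r² = 520/4 = 130.
Check P: distance² to centre = 64 ≤ 130, so it lies inside.
All remaining points lie in this disk, and no smaller disk contains both endpoints, so this is the minimum enclosing circle.

130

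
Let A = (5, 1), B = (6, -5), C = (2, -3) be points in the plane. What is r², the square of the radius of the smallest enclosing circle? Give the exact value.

4625/484

Side lengths²: AB² = 37, AC² = 25, BC² = 20.
Since AB² = 37 < 25 + 20 = 45, the triangle is acute, so the smallest enclosing circle is the circumcircle.
Circumcentre = (109/22, -23/11), r² = 4625/484.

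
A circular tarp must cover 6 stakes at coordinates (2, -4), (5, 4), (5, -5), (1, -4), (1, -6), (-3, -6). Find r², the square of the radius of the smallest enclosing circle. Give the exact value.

41

The minimum enclosing circle of a finite set is fixed by two of the points (as a diameter) or three (as a circumcircle).
The farthest pair is (5, 4)–(-3, -6) with squared distance 164. The circle on this segment as diameter has centre (1, -1) and r² = 164/4 = 41.
Check (2, -4): distance² to centre = 10 ≤ 41, so it lies inside.
All remaining points lie in this disk, and no smaller disk contains both endpoints, so this is the minimum enclosing circle.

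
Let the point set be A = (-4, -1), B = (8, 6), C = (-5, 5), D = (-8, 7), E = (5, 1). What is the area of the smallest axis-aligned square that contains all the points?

The bounding box has width 16 and height 8.
An axis-aligned square enclosing the set must have side ≥ max(width, height).
So the minimum side is max(16, 8) = 16.
Area = 16² = 256.

256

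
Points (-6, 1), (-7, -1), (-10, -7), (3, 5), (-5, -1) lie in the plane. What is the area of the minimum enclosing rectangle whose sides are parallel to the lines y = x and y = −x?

62.5

In coordinates u = x + y, v = x − y the rectangle is axis-aligned; the map (x,y)→(u,v) scales areas by 2.
u-values: -5, -8, -17, 8, -6; range = 8 − (-17) = 25.
v-values: -7, -6, -3, -2, -4; range = -2 − (-7) = 5.
Area = (25 × 5) / 2 = 62.5.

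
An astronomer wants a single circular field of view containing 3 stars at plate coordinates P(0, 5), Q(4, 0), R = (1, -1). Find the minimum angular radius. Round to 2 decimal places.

Side lengths²: PQ² = 41, PR² = 37, QR² = 10.
Since PQ² = 41 < 37 + 10 = 47, the triangle is acute, so the smallest enclosing circle is the circumcircle.
Circumcentre = (61/38, 83/38), r² = 7585/722.
r = √(7585/722) ≈ 3.24.

3.24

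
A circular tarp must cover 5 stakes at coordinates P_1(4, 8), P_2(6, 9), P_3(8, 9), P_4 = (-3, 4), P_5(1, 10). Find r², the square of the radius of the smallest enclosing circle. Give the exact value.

36.5

The farthest pair is P_3–P_4 with squared distance 146. The circle on this segment as diameter has centre (2.5, 6.5) and r² = 146/4 = 36.5.
Check P_1: distance² to centre = 4.5 ≤ 36.5, so it lies inside.
All remaining points lie in this disk, and no smaller disk contains both endpoints, so this is the minimum enclosing circle.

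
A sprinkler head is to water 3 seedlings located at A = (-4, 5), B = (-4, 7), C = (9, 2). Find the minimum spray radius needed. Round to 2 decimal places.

6.96

Side lengths²: AB² = 4, AC² = 178, BC² = 194.
Since BC² = 194 ≥ 178 + 4 = 182, the angle opposite BC is not acute, so the smallest enclosing circle has BC as diameter.
Centre = midpoint of BC = (2.5, 4.5), r² = 194/4 = 48.5.
r = √(48.5) ≈ 6.96.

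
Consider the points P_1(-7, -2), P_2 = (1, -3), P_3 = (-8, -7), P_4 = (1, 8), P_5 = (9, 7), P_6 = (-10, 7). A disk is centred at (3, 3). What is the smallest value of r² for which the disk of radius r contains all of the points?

The required radius is the distance from (3, 3) to the farthest point.
Squared distances: 125, 40, 221, 29, 52, 185.
Maximum is 221, attained at P_3.

221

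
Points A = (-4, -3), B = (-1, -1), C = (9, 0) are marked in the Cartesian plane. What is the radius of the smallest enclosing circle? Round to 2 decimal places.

6.67

Side lengths²: AB² = 13, AC² = 178, BC² = 101.
Since AC² = 178 ≥ 101 + 13 = 114, the angle opposite AC is not acute, so the smallest enclosing circle has AC as diameter.
Centre = midpoint of AC = (2.5, -1.5), r² = 178/4 = 44.5.
r = √(44.5) ≈ 6.67.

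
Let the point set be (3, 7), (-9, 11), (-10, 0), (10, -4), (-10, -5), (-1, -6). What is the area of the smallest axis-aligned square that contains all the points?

The bounding box has width 20 and height 17.
An axis-aligned square enclosing the set must have side ≥ max(width, height).
So the minimum side is max(20, 17) = 20.
Area = 20² = 400.

400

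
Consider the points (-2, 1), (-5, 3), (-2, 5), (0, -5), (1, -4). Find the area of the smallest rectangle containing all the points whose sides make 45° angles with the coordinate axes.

In coordinates u = x + y, v = x − y the rectangle is axis-aligned; the map (x,y)→(u,v) scales areas by 2.
u-values: -1, -2, 3, -5, -3; range = 3 − (-5) = 8.
v-values: -3, -8, -7, 5, 5; range = 5 − (-8) = 13.
Area = (8 × 13) / 2 = 52.

52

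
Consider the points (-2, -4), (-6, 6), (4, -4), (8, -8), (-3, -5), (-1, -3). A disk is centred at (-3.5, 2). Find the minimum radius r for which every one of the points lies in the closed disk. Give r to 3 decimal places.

15.240

The required radius is the distance from (-3.5, 2) to the farthest point.
Squared distances: 38.25, 22.25, 92.25, 232.25, 49.25, 31.25.
Maximum is 232.25, attained at (8, -8).
r = √(232.25) ≈ 15.240.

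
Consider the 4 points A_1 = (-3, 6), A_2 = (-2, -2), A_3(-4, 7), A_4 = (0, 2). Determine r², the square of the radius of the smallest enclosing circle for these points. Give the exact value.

21.25

The farthest pair is A_2–A_3 with squared distance 85. The circle on this segment as diameter has centre (-3, 2.5) and r² = 85/4 = 21.25.
Check A_1: distance² to centre = 12.25 ≤ 21.25, so it lies inside.
All remaining points lie in this disk, and no smaller disk contains both endpoints, so this is the minimum enclosing circle.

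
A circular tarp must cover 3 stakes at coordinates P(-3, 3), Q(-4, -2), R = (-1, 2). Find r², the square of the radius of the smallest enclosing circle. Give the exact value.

Side lengths²: PQ² = 26, PR² = 5, QR² = 25.
Since PQ² = 26 < 25 + 5 = 30, the triangle is acute, so the smallest enclosing circle is the circumcircle.
Circumcentre = (-67/22, 9/22), r² = 1625/242.

1625/242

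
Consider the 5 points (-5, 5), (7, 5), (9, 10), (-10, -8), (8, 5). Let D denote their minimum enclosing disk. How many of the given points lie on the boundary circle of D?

The minimum enclosing circle of a finite set is fixed by two of the points (as a diameter) or three (as a circumcircle).
The farthest pair is (9, 10)–(-10, -8) with squared distance 685. The circle on this segment as diameter has centre (-0.5, 1) and r² = 685/4 = 171.25.
Check (-5, 5): distance² to centre = 36.25 ≤ 171.25, so it lies inside.
All remaining points lie in this disk, and no smaller disk contains both endpoints, so this is the minimum enclosing circle.
The points at distance exactly r from the centre are (9, 10), (-10, -8) — 2 points.

2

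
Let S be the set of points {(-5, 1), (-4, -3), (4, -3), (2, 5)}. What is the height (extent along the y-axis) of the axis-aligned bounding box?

max y = 5, min y = -3, so height = 8.

8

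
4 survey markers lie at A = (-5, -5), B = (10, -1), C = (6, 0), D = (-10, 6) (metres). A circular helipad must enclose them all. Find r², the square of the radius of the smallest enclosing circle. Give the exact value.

112.25

The minimum enclosing circle of a finite set is fixed by two of the points (as a diameter) or three (as a circumcircle).
The farthest pair is B–D with squared distance 449. The circle on this segment as diameter has centre (0, 2.5) and r² = 449/4 = 112.25.
Check A: distance² to centre = 81.25 ≤ 112.25, so it lies inside.
All remaining points lie in this disk, and no smaller disk contains both endpoints, so this is the minimum enclosing circle.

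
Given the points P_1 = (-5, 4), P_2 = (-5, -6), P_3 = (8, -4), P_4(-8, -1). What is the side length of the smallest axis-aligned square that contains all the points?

The bounding box has width 16 and height 10.
An axis-aligned square enclosing the set must have side ≥ max(width, height).
So the minimum side is max(16, 10) = 16.

16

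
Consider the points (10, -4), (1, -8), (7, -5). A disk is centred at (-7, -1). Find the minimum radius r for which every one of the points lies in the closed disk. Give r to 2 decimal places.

17.26

The required radius is the distance from (-7, -1) to the farthest point.
Squared distances: 298, 113, 212.
Maximum is 298, attained at (10, -4).
r = √298 ≈ 17.26.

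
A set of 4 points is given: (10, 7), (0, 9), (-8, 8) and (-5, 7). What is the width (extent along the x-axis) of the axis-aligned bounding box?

max x = 10, min x = -8, so width = 18.

18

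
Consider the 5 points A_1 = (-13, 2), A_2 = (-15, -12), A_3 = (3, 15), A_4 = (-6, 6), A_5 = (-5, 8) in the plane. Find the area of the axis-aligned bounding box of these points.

x ranges over [-15, 3], width 18.
y ranges over [-12, 15], height 27.
Area = 18 × 27 = 486.

486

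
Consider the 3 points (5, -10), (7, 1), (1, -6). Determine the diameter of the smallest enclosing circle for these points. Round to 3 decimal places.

11.180

Call the three points A, B, C in the order given.
Side lengths²: AB² = 125, AC² = 32, BC² = 85.
Since AB² = 125 ≥ 85 + 32 = 117, the angle opposite AB is not acute, so the smallest enclosing circle has AB as diameter.
Centre = midpoint of AB = (6, -4.5), r² = 125/4 = 31.25.
Diameter = 2r = 2√(31.25) ≈ 11.180.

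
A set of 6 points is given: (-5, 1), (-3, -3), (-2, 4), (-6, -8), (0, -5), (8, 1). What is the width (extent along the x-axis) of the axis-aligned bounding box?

max x = 8, min x = -6, so width = 14.

14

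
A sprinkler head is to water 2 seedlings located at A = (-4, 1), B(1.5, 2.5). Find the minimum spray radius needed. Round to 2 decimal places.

2.85

The smallest circle enclosing two points has them as diameter endpoints.
Centre = midpoint = (-1.25, 1.75); r² = |AB|²/4 = 32.5/4 = 8.125.
r = √(8.125) ≈ 2.85.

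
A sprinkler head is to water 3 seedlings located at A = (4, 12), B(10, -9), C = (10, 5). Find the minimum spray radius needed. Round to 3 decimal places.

Side lengths²: AB² = 477, AC² = 85, BC² = 196.
Since AB² = 477 ≥ 196 + 85 = 281, the angle opposite AB is not acute, so the smallest enclosing circle has AB as diameter.
Centre = midpoint of AB = (7, 1.5), r² = 477/4 = 119.25.
r = √(119.25) ≈ 10.920.

10.920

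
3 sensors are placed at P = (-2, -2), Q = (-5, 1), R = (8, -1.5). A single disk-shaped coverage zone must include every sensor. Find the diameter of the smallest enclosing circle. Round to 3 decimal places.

Side lengths²: PQ² = 18, PR² = 100.25, QR² = 175.25.
Since QR² = 175.25 ≥ 100.25 + 18 = 118.25, the angle opposite QR is not acute, so the smallest enclosing circle has QR as diameter.
Centre = midpoint of QR = (1.5, -0.25), r² = 175.25/4 = 43.8125.
Diameter = 2r = 2√(43.8125) ≈ 13.238.

13.238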